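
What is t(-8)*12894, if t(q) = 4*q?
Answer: -412608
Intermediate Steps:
t(-8)*12894 = (4*(-8))*12894 = -32*12894 = -412608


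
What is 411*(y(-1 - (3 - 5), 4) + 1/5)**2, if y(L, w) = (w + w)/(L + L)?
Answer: 181251/25 ≈ 7250.0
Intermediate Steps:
y(L, w) = w/L (y(L, w) = (2*w)/((2*L)) = (2*w)*(1/(2*L)) = w/L)
411*(y(-1 - (3 - 5), 4) + 1/5)**2 = 411*(4/(-1 - (3 - 5)) + 1/5)**2 = 411*(4/(-1 - 1*(-2)) + (1/5)*1)**2 = 411*(4/(-1 + 2) + 1/5)**2 = 411*(4/1 + 1/5)**2 = 411*(4*1 + 1/5)**2 = 411*(4 + 1/5)**2 = 411*(21/5)**2 = 411*(441/25) = 181251/25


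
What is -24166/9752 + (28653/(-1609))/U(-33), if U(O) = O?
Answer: -167286341/86300324 ≈ -1.9384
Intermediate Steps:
-24166/9752 + (28653/(-1609))/U(-33) = -24166/9752 + (28653/(-1609))/(-33) = -24166*1/9752 + (28653*(-1/1609))*(-1/33) = -12083/4876 - 28653/1609*(-1/33) = -12083/4876 + 9551/17699 = -167286341/86300324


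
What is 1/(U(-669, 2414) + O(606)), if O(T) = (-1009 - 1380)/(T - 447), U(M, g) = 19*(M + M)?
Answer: -159/4044487 ≈ -3.9313e-5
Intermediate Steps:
U(M, g) = 38*M (U(M, g) = 19*(2*M) = 38*M)
O(T) = -2389/(-447 + T)
1/(U(-669, 2414) + O(606)) = 1/(38*(-669) - 2389/(-447 + 606)) = 1/(-25422 - 2389/159) = 1/(-4044487/159) = -159/4044487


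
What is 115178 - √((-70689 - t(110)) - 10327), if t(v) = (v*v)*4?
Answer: 115178 - 2*I*√32354 ≈ 1.1518e+5 - 359.74*I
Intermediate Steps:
t(v) = 4*v² (t(v) = v²*4 = 4*v²)
115178 - √((-70689 - t(110)) - 10327) = 115178 - √((-70689 - 4*110²) - 10327) = 115178 - √((-70689 - 4*12100) - 10327) = 115178 - √((-70689 - 1*48400) - 10327) = 115178 - √((-70689 - 48400) - 10327) = 115178 - √(-119089 - 10327) = 115178 - √(-129416) = 115178 - 2*I*√32354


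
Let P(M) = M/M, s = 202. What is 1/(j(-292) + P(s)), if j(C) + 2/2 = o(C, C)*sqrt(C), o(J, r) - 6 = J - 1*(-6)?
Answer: I*sqrt(73)/40880 ≈ 0.000209*I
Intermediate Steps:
o(J, r) = 12 + J (o(J, r) = 6 + (J - 1*(-6)) = 6 + (J + 6) = 6 + (6 + J) = 12 + J)
P(M) = 1
j(C) = -1 + sqrt(C)*(12 + C) (j(C) = -1 + (12 + C)*sqrt(C) = -1 + sqrt(C)*(12 + C))
1/(j(-292) + P(s)) = 1/((-1 + sqrt(-292)*(12 - 292)) + 1) = 1/((-1 + (2*I*sqrt(73))*(-280)) + 1) = 1/((-1 - 560*I*sqrt(73)) + 1) = 1/(-560*I*sqrt(73)) = I*sqrt(73)/40880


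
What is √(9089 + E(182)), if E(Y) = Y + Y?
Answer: √9453 ≈ 97.227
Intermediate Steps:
E(Y) = 2*Y
√(9089 + E(182)) = √(9089 + 2*182) = √(9089 + 364) = √9453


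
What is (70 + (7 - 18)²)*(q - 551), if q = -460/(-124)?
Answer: -3240506/31 ≈ -1.0453e+5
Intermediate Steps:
q = 115/31 (q = -460*(-1/124) = 115/31 ≈ 3.7097)
(70 + (7 - 18)²)*(q - 551) = (70 + (7 - 18)²)*(115/31 - 551) = (70 + (-11)²)*(-16966/31) = (70 + 121)*(-16966/31) = 191*(-16966/31) = -3240506/31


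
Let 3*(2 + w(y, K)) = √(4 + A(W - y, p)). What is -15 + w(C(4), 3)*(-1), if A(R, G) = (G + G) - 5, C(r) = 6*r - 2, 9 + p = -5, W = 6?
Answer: -13 - I*√29/3 ≈ -13.0 - 1.7951*I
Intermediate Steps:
p = -14 (p = -9 - 5 = -14)
C(r) = -2 + 6*r
A(R, G) = -5 + 2*G (A(R, G) = 2*G - 5 = -5 + 2*G)
w(y, K) = -2 + I*√29/3 (w(y, K) = -2 + √(4 + (-5 + 2*(-14)))/3 = -2 + √(4 + (-5 - 28))/3 = -2 + √(4 - 33)/3 = -2 + √(-29)/3 = -2 + (I*√29)/3 = -2 + I*√29/3)
-15 + w(C(4), 3)*(-1) = -15 + (-2 + I*√29/3)*(-1) = -15 + (2 - I*√29/3) = -13 - I*√29/3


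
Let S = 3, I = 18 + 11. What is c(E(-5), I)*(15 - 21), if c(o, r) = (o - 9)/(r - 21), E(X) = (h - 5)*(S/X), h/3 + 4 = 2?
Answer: 9/5 ≈ 1.8000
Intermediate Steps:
I = 29
h = -6 (h = -12 + 3*2 = -12 + 6 = -6)
E(X) = -33/X (E(X) = (-6 - 5)*(3/X) = -33/X)
c(o, r) = (-9 + o)/(-21 + r)
c(E(-5), I)*(15 - 21) = ((-9 - 33/(-5))/(-21 + 29))*(15 - 21) = ((-9 - 33*(-⅕))/8)*(-6) = ((-9 + 33/5)/8)*(-6) = ((⅛)*(-12/5))*(-6) = -3/10*(-6) = 9/5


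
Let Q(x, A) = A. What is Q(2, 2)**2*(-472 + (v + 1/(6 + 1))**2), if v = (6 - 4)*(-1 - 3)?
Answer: -80412/49 ≈ -1641.1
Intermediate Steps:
v = -8 (v = 2*(-4) = -8)
Q(2, 2)**2*(-472 + (v + 1/(6 + 1))**2) = 2**2*(-472 + (-8 + 1/(6 + 1))**2) = 4*(-472 + (-8 + 1/7)**2) = 4*(-472 + (-55/7)**2) = 4*(-472 + 3025/49) = 4*(-20103/49) = -80412/49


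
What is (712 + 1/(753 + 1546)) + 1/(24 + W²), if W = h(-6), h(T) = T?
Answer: 98215639/137940 ≈ 712.02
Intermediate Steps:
W = -6
(712 + 1/(753 + 1546)) + 1/(24 + W²) = (712 + 1/(753 + 1546)) + 1/(24 + (-6)²) = (712 + 1/2299) + 1/(24 + 36) = (712 + 1/2299) + 1/60 = 1636889/2299 + 1/60 = 98215639/137940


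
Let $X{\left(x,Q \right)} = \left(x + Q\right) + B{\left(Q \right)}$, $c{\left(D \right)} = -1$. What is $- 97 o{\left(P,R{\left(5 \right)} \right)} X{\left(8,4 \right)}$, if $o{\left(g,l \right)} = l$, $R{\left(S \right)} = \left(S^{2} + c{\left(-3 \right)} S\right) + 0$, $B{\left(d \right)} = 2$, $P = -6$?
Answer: $-27160$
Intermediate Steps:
$R{\left(S \right)} = S^{2} - S$ ($R{\left(S \right)} = \left(S^{2} - S\right) + 0 = S^{2} - S$)
$X{\left(x,Q \right)} = 2 + Q + x$ ($X{\left(x,Q \right)} = \left(x + Q\right) + 2 = \left(Q + x\right) + 2 = 2 + Q + x$)
$- 97 o{\left(P,R{\left(5 \right)} \right)} X{\left(8,4 \right)} = - 97 \cdot 5 \left(-1 + 5\right) \left(2 + 4 + 8\right) = - 97 \cdot 5 \cdot 4 \cdot 14 = \left(-97\right) 20 \cdot 14 = \left(-1940\right) 14 = -27160$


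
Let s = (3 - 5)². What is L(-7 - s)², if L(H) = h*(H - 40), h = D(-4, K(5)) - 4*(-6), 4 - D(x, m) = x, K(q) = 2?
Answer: 2663424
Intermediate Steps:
s = 4 (s = (-2)² = 4)
D(x, m) = 4 - x
h = 32 (h = (4 - 1*(-4)) - 4*(-6) = (4 + 4) + 24 = 8 + 24 = 32)
L(H) = -1280 + 32*H (L(H) = 32*(H - 40) = 32*(-40 + H) = -1280 + 32*H)
L(-7 - s)² = (-1280 + 32*(-7 - 1*4))² = (-1280 + 32*(-7 - 4))² = (-1280 + 32*(-11))² = (-1280 - 352)² = (-1632)² = 2663424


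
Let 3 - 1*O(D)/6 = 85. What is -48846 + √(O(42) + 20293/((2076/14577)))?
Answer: -48846 + √16999537579/346 ≈ -48469.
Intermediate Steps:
O(D) = -492 (O(D) = 18 - 6*85 = 18 - 510 = -492)
-48846 + √(O(42) + 20293/((2076/14577))) = -48846 + √(-492 + 20293/((2076/14577))) = -48846 + √(-492 + 20293/((2076*(1/14577)))) = -48846 + √(-492 + 20293/(692/4859)) = -48846 + √(-492 + 20293*(4859/692)) = -48846 + √(-492 + 98603687/692) = -48846 + √(98263223/692) = -48846 + √16999537579/346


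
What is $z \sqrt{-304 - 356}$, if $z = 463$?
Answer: $926 i \sqrt{165} \approx 11895.0 i$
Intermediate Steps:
$z \sqrt{-304 - 356} = 463 \sqrt{-304 - 356} = 463 \sqrt{-660} = 463 \cdot 2 i \sqrt{165} = 926 i \sqrt{165}$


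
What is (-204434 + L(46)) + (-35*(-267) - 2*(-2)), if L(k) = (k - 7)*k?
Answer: -193291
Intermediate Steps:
L(k) = k*(-7 + k) (L(k) = (-7 + k)*k = k*(-7 + k))
(-204434 + L(46)) + (-35*(-267) - 2*(-2)) = (-204434 + 46*(-7 + 46)) + (-35*(-267) - 2*(-2)) = (-204434 + 46*39) + (9345 + 4) = (-204434 + 1794) + 9349 = -202640 + 9349 = -193291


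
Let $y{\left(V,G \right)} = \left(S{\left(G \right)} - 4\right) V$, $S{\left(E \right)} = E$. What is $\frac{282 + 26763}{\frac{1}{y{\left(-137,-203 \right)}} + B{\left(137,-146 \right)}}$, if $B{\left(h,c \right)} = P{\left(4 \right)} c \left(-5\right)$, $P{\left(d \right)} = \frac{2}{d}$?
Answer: $\frac{766969155}{10351036} \approx 74.096$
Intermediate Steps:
$y{\left(V,G \right)} = V \left(-4 + G\right)$ ($y{\left(V,G \right)} = \left(G - 4\right) V = \left(-4 + G\right) V = V \left(-4 + G\right)$)
$B{\left(h,c \right)} = - \frac{5 c}{2}$ ($B{\left(h,c \right)} = \frac{2}{4} c \left(-5\right) = 2 \cdot \frac{1}{4} c \left(-5\right) = \frac{c}{2} \left(-5\right) = - \frac{5 c}{2}$)
$\frac{282 + 26763}{\frac{1}{y{\left(-137,-203 \right)}} + B{\left(137,-146 \right)}} = \frac{282 + 26763}{\frac{1}{\left(-137\right) \left(-4 - 203\right)} - -365} = \frac{27045}{\frac{1}{\left(-137\right) \left(-207\right)} + 365} = \frac{27045}{\frac{1}{28359} + 365} = \frac{27045}{\frac{10351036}{28359}} = 27045 \cdot \frac{28359}{10351036} = \frac{766969155}{10351036}$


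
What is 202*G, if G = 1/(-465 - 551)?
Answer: -101/508 ≈ -0.19882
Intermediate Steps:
G = -1/1016 (G = 1/(-1016) = -1/1016 ≈ -0.00098425)
202*G = 202*(-1/1016) = -101/508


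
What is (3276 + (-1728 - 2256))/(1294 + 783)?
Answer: -708/2077 ≈ -0.34088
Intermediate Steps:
(3276 + (-1728 - 2256))/(1294 + 783) = (3276 - 3984)/2077 = -708*1/2077 = -708/2077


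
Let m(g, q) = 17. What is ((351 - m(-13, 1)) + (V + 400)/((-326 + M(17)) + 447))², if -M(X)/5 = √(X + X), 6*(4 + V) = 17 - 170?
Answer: 9614286924139/84529636 + 3829343505*√34/42264818 ≈ 1.1427e+5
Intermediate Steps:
V = -59/2 (V = -4 + (17 - 170)/6 = -4 + (⅙)*(-153) = -4 - 51/2 = -59/2 ≈ -29.500)
M(X) = -5*√2*√X (M(X) = -5*√(X + X) = -5*√2*√X)
((351 - m(-13, 1)) + (V + 400)/((-326 + M(17)) + 447))² = ((351 - 1*17) + (-59/2 + 400)/((-326 - 5*√2*√17) + 447))² = ((351 - 17) + 741/(2*((-326 - 5*√34) + 447)))² = (334 + 741/(2*(121 - 5*√34)))²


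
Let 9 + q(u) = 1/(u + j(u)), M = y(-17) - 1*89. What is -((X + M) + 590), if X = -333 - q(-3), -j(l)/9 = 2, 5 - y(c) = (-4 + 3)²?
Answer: -3802/21 ≈ -181.05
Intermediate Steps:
y(c) = 4 (y(c) = 5 - (-4 + 3)² = 5 - 1*(-1)² = 5 - 1*1 = 5 - 1 = 4)
j(l) = -18 (j(l) = -9*2 = -18)
M = -85 (M = 4 - 1*89 = 4 - 89 = -85)
q(u) = -9 + 1/(-18 + u) (q(u) = -9 + 1/(u - 18) = -9 + 1/(-18 + u))
X = -6803/21 (X = -333 - (163 - 9*(-3))/(-18 - 3) = -333 - (163 + 27)/(-21) = -333 - (-1)*190/21 = -333 - 1*(-190/21) = -333 + 190/21 = -6803/21 ≈ -323.95)
-((X + M) + 590) = -((-6803/21 - 85) + 590) = -(-8588/21 + 590) = -1*3802/21 = -3802/21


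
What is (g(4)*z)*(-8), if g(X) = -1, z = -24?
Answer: -192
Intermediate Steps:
(g(4)*z)*(-8) = -1*(-24)*(-8) = 24*(-8) = -192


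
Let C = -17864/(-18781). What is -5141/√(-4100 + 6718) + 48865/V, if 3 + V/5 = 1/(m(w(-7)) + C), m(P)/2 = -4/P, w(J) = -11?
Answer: -484115328/119095 - 5141*√2618/2618 ≈ -4165.4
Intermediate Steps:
m(P) = -8/P (m(P) = 2*(-4/P) = -8/P)
C = 2552/2683 (C = -17864*(-1/18781) = 2552/2683 ≈ 0.95117)
V = -595475/49536 (V = -15 + 5/(-8/(-11) + 2552/2683) = -15 + 5/(-8*(-1/11) + 2552/2683) = -15 + 5/(8/11 + 2552/2683) = -15 + 5/(49536/29513) = -15 + 5*(29513/49536) = -15 + 147565/49536 = -595475/49536 ≈ -12.021)
-5141/√(-4100 + 6718) + 48865/V = -5141/√(-4100 + 6718) + 48865/(-595475/49536) = -5141*√2618/2618 + 48865*(-49536/595475) = -5141*√2618/2618 - 484115328/119095 = -484115328/119095 - 5141*√2618/2618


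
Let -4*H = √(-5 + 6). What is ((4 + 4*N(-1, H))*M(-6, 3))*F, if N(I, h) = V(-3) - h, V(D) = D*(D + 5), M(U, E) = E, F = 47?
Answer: -2679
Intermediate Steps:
H = -¼ (H = -√(-5 + 6)/4 = -√1/4 = -¼*1 = -¼ ≈ -0.25000)
V(D) = D*(5 + D)
N(I, h) = -6 - h (N(I, h) = -3*(5 - 3) - h = -3*2 - h = -6 - h)
((4 + 4*N(-1, H))*M(-6, 3))*F = ((4 + 4*(-6 - 1*(-¼)))*3)*47 = ((4 + 4*(-6 + ¼))*3)*47 = ((4 + 4*(-23/4))*3)*47 = ((4 - 23)*3)*47 = -19*3*47 = -57*47 = -2679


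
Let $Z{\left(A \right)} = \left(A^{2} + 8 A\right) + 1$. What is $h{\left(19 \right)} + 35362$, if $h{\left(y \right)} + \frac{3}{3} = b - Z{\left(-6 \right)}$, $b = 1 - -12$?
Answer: $35385$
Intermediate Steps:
$Z{\left(A \right)} = 1 + A^{2} + 8 A$
$b = 13$ ($b = 1 + 12 = 13$)
$h{\left(y \right)} = 23$ ($h{\left(y \right)} = -1 + \left(13 - \left(1 + \left(-6\right)^{2} + 8 \left(-6\right)\right)\right) = -1 + \left(13 - \left(1 + 36 - 48\right)\right) = -1 + \left(13 - -11\right) = -1 + \left(13 + 11\right) = -1 + 24 = 23$)
$h{\left(19 \right)} + 35362 = 23 + 35362 = 35385$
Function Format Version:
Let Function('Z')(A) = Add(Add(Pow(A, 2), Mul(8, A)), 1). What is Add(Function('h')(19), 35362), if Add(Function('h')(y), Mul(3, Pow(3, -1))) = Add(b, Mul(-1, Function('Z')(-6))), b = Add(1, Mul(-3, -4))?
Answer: 35385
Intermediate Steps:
Function('Z')(A) = Add(1, Pow(A, 2), Mul(8, A))
b = 13 (b = Add(1, 12) = 13)
Function('h')(y) = 23 (Function('h')(y) = Add(-1, Add(13, Mul(-1, Add(1, Pow(-6, 2), Mul(8, -6))))) = Add(-1, Add(13, Mul(-1, Add(1, 36, -48)))) = Add(-1, Add(13, Mul(-1, -11))) = Add(-1, Add(13, 11)) = Add(-1, 24) = 23)
Add(Function('h')(19), 35362) = Add(23, 35362) = 35385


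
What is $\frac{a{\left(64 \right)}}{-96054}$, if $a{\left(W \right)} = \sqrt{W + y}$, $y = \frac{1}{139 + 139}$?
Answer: $- \frac{\sqrt{549606}}{8901004} \approx -8.3289 \cdot 10^{-5}$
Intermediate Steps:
$y = \frac{1}{278} \approx 0.0035971$
$a{\left(W \right)} = \sqrt{\frac{1}{278} + W}$ ($a{\left(W \right)} = \sqrt{W + \frac{1}{278}} = \sqrt{\frac{1}{278} + W}$)
$\frac{a{\left(64 \right)}}{-96054} = \frac{\frac{1}{278} \sqrt{278 + 77284 \cdot 64}}{-96054} = \frac{\sqrt{278 + 4946176}}{278} \left(- \frac{1}{96054}\right) = \frac{\sqrt{4946454}}{278} \left(- \frac{1}{96054}\right) = \frac{3 \sqrt{549606}}{278} \left(- \frac{1}{96054}\right) = - \frac{\sqrt{549606}}{8901004}$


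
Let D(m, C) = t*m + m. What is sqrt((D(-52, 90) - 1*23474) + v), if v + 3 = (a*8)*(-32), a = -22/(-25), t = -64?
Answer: I*sqrt(510657)/5 ≈ 142.92*I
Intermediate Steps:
a = 22/25 (a = -22*(-1/25) = 22/25 ≈ 0.88000)
D(m, C) = -63*m (D(m, C) = -64*m + m = -63*m)
v = -5707/25 (v = -3 + ((22/25)*8)*(-32) = -3 + (176/25)*(-32) = -3 - 5632/25 = -5707/25 ≈ -228.28)
sqrt((D(-52, 90) - 1*23474) + v) = sqrt((-63*(-52) - 1*23474) - 5707/25) = sqrt((3276 - 23474) - 5707/25) = sqrt(-20198 - 5707/25) = sqrt(-510657/25) = I*sqrt(510657)/5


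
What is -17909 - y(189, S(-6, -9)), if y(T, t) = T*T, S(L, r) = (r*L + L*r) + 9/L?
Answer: -53630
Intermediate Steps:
S(L, r) = 9/L + 2*L*r (S(L, r) = (L*r + L*r) + 9/L = 2*L*r + 9/L = 9/L + 2*L*r)
y(T, t) = T²
-17909 - y(189, S(-6, -9)) = -17909 - 1*189² = -17909 - 1*35721 = -17909 - 35721 = -53630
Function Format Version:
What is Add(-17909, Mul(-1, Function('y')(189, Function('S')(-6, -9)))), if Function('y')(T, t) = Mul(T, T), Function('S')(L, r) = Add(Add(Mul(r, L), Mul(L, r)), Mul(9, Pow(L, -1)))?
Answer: -53630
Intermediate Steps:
Function('S')(L, r) = Add(Mul(9, Pow(L, -1)), Mul(2, L, r)) (Function('S')(L, r) = Add(Add(Mul(L, r), Mul(L, r)), Mul(9, Pow(L, -1))) = Add(Mul(2, L, r), Mul(9, Pow(L, -1))) = Add(Mul(9, Pow(L, -1)), Mul(2, L, r)))
Function('y')(T, t) = Pow(T, 2)
Add(-17909, Mul(-1, Function('y')(189, Function('S')(-6, -9)))) = Add(-17909, Mul(-1, Pow(189, 2))) = Add(-17909, Mul(-1, 35721)) = Add(-17909, -35721) = -53630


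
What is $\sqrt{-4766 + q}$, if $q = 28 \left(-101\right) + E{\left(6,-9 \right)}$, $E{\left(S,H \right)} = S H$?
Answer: $4 i \sqrt{478} \approx 87.453 i$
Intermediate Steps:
$E{\left(S,H \right)} = H S$
$q = -2882$ ($q = 28 \left(-101\right) - 54 = -2828 - 54 = -2882$)
$\sqrt{-4766 + q} = \sqrt{-4766 - 2882} = \sqrt{-7648} = 4 i \sqrt{478}$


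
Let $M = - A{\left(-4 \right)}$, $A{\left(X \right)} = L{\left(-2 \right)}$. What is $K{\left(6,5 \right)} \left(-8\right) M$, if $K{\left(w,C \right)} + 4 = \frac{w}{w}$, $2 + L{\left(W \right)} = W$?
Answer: $96$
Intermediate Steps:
$L{\left(W \right)} = -2 + W$
$A{\left(X \right)} = -4$ ($A{\left(X \right)} = -2 - 2 = -4$)
$K{\left(w,C \right)} = -3$ ($K{\left(w,C \right)} = -4 + \frac{w}{w} = -4 + 1 = -3$)
$M = 4$ ($M = \left(-1\right) \left(-4\right) = 4$)
$K{\left(6,5 \right)} \left(-8\right) M = \left(-3\right) \left(-8\right) 4 = 24 \cdot 4 = 96$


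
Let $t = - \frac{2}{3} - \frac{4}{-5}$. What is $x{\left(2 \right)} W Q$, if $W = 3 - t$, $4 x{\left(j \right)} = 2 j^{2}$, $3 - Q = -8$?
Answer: $\frac{946}{15} \approx 63.067$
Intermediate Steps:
$Q = 11$ ($Q = 3 - -8 = 3 + 8 = 11$)
$x{\left(j \right)} = \frac{j^{2}}{2}$ ($x{\left(j \right)} = \frac{2 j^{2}}{4} = \frac{j^{2}}{2}$)
$t = \frac{2}{15}$ ($t = \left(-2\right) \frac{1}{3} - - \frac{4}{5} = - \frac{2}{3} + \frac{4}{5} = \frac{2}{15} \approx 0.13333$)
$W = \frac{43}{15}$ ($W = 3 - \frac{2}{15} = \frac{43}{15} \approx 2.8667$)
$x{\left(2 \right)} W Q = \frac{2^{2}}{2} \cdot \frac{43}{15} \cdot 11 = \frac{1}{2} \cdot 4 \cdot \frac{43}{15} \cdot 11 = 2 \cdot \frac{43}{15} \cdot 11 = \frac{86}{15} \cdot 11 = \frac{946}{15}$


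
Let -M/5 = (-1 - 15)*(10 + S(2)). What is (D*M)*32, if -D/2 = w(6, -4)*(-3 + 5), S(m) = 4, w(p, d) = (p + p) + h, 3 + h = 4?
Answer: -1863680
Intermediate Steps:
h = 1 (h = -3 + 4 = 1)
w(p, d) = 1 + 2*p (w(p, d) = (p + p) + 1 = 2*p + 1 = 1 + 2*p)
D = -52 (D = -2*(1 + 2*6)*(-3 + 5) = -2*(1 + 12)*2 = -26*2 = -2*26 = -52)
M = 1120 (M = -5*(-1 - 15)*(10 + 4) = -(-80)*14 = -5*(-224) = 1120)
(D*M)*32 = -52*1120*32 = -58240*32 = -1863680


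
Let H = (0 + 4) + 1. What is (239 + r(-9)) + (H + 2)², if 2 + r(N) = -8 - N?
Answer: 287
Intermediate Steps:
H = 5 (H = 4 + 1 = 5)
r(N) = -10 - N (r(N) = -2 + (-8 - N) = -10 - N)
(239 + r(-9)) + (H + 2)² = (239 + (-10 - 1*(-9))) + (5 + 2)² = (239 + (-10 + 9)) + 7² = (239 - 1) + 49 = 238 + 49 = 287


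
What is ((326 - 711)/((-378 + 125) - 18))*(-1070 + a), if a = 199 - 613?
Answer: -571340/271 ≈ -2108.3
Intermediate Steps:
a = -414
((326 - 711)/((-378 + 125) - 18))*(-1070 + a) = ((326 - 711)/((-378 + 125) - 18))*(-1070 - 414) = -385/(-253 - 18)*(-1484) = -385/(-271)*(-1484) = -385*(-1/271)*(-1484) = (385/271)*(-1484) = -571340/271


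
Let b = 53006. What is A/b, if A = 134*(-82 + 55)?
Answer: -1809/26503 ≈ -0.068256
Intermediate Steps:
A = -3618 (A = 134*(-27) = -3618)
A/b = -3618/53006 = -3618*1/53006 = -1809/26503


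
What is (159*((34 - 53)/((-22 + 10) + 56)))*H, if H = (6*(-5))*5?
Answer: 226575/22 ≈ 10299.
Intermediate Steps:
H = -150 (H = -30*5 = -150)
(159*((34 - 53)/((-22 + 10) + 56)))*H = (159*((34 - 53)/((-22 + 10) + 56)))*(-150) = (159*(-19/(-12 + 56)))*(-150) = (159*(-19/44))*(-150) = -3021/44*(-150) = 226575/22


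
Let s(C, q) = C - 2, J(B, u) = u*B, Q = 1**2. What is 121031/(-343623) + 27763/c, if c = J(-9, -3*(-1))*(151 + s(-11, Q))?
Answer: -3330322285/426779766 ≈ -7.8034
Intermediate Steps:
Q = 1
J(B, u) = B*u
s(C, q) = -2 + C
c = -3726 (c = (-(-27)*(-1))*(151 + (-2 - 11)) = (-9*3)*(151 - 13) = -27*138 = -3726)
121031/(-343623) + 27763/c = 121031/(-343623) + 27763/(-3726) = 121031*(-1/343623) + 27763*(-1/3726) = -121031/343623 - 27763/3726 = -3330322285/426779766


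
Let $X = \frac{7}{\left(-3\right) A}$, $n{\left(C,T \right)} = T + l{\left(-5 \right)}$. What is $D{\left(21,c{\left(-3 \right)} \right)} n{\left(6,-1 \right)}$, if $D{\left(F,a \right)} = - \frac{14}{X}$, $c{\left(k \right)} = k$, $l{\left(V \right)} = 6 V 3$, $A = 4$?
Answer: $-2184$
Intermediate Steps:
$l{\left(V \right)} = 18 V$
$n{\left(C,T \right)} = -90 + T$ ($n{\left(C,T \right)} = T + 18 \left(-5\right) = T - 90 = -90 + T$)
$X = - \frac{7}{12}$ ($X = \frac{7}{\left(-3\right) 4} = \frac{7}{-12} = 7 \left(- \frac{1}{12}\right) = - \frac{7}{12} \approx -0.58333$)
$D{\left(F,a \right)} = 24$ ($D{\left(F,a \right)} = - \frac{14}{- \frac{7}{12}} = \left(-14\right) \left(- \frac{12}{7}\right) = 24$)
$D{\left(21,c{\left(-3 \right)} \right)} n{\left(6,-1 \right)} = 24 \left(-90 - 1\right) = 24 \left(-91\right) = -2184$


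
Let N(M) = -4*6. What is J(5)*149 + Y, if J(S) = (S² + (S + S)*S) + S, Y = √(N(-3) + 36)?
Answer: 11920 + 2*√3 ≈ 11923.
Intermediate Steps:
N(M) = -24
Y = 2*√3 (Y = √(-24 + 36) = √12 = 2*√3 ≈ 3.4641)
J(S) = S + 3*S² (J(S) = (S² + (2*S)*S) + S = (S² + 2*S²) + S = 3*S² + S = S + 3*S²)
J(5)*149 + Y = (5*(1 + 3*5))*149 + 2*√3 = (5*(1 + 15))*149 + 2*√3 = (5*16)*149 + 2*√3 = 80*149 + 2*√3 = 11920 + 2*√3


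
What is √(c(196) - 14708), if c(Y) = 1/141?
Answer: 7*I*√5967543/141 ≈ 121.28*I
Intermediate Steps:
c(Y) = 1/141
√(c(196) - 14708) = √(1/141 - 14708) = √(-2073827/141) = 7*I*√5967543/141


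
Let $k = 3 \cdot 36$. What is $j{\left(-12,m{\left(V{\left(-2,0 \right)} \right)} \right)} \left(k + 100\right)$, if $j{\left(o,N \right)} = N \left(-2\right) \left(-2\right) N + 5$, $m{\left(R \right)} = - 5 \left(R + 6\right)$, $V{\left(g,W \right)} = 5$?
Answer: $2517840$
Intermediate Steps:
$k = 108$
$m{\left(R \right)} = -30 - 5 R$ ($m{\left(R \right)} = - 5 \left(6 + R\right) = -30 - 5 R$)
$j{\left(o,N \right)} = 5 + 4 N^{2}$ ($j{\left(o,N \right)} = - 2 N \left(-2\right) N + 5 = 4 N N + 5 = 4 N^{2} + 5 = 5 + 4 N^{2}$)
$j{\left(-12,m{\left(V{\left(-2,0 \right)} \right)} \right)} \left(k + 100\right) = \left(5 + 4 \left(-30 - 25\right)^{2}\right) \left(108 + 100\right) = \left(5 + 4 \left(-30 - 25\right)^{2}\right) 208 = \left(5 + 4 \left(-55\right)^{2}\right) 208 = \left(5 + 4 \cdot 3025\right) 208 = \left(5 + 12100\right) 208 = 12105 \cdot 208 = 2517840$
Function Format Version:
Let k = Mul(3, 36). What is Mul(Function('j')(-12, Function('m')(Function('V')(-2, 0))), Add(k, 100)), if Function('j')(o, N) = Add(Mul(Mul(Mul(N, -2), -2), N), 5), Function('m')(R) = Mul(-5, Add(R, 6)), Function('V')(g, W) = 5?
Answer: 2517840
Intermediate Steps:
k = 108
Function('m')(R) = Add(-30, Mul(-5, R)) (Function('m')(R) = Mul(-5, Add(6, R)) = Add(-30, Mul(-5, R)))
Function('j')(o, N) = Add(5, Mul(4, Pow(N, 2))) (Function('j')(o, N) = Add(Mul(Mul(Mul(-2, N), -2), N), 5) = Add(Mul(Mul(4, N), N), 5) = Add(Mul(4, Pow(N, 2)), 5) = Add(5, Mul(4, Pow(N, 2))))
Mul(Function('j')(-12, Function('m')(Function('V')(-2, 0))), Add(k, 100)) = Mul(Add(5, Mul(4, Pow(Add(-30, Mul(-5, 5)), 2))), Add(108, 100)) = Mul(Add(5, Mul(4, Pow(Add(-30, -25), 2))), 208) = Mul(Add(5, Mul(4, Pow(-55, 2))), 208) = Mul(Add(5, Mul(4, 3025)), 208) = Mul(Add(5, 12100), 208) = Mul(12105, 208) = 2517840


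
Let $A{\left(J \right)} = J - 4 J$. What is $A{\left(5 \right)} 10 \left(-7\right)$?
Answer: $1050$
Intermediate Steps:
$A{\left(J \right)} = - 3 J$
$A{\left(5 \right)} 10 \left(-7\right) = \left(-3\right) 5 \cdot 10 \left(-7\right) = \left(-15\right) 10 \left(-7\right) = \left(-150\right) \left(-7\right) = 1050$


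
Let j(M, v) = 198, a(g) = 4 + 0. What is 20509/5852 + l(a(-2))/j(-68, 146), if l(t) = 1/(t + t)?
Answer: 738457/210672 ≈ 3.5052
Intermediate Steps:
a(g) = 4
l(t) = 1/(2*t)
20509/5852 + l(a(-2))/j(-68, 146) = 20509/5852 + ((1/2)/4)/198 = 20509*(1/5852) + ((1/2)*(1/4))*(1/198) = 20509/5852 + (1/8)*(1/198) = 20509/5852 + 1/1584 = 738457/210672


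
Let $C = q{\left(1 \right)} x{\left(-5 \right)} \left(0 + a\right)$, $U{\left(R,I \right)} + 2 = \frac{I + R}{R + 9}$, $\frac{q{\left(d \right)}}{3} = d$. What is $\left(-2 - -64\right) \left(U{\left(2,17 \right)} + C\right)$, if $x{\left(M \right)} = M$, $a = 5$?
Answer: $- \frac{51336}{11} \approx -4666.9$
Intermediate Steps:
$q{\left(d \right)} = 3 d$
$U{\left(R,I \right)} = -2 + \frac{I + R}{9 + R}$ ($U{\left(R,I \right)} = -2 + \frac{I + R}{R + 9} = -2 + \frac{I + R}{9 + R}$)
$C = -75$ ($C = 3 \cdot 1 \left(- 5 \left(0 + 5\right)\right) = 3 \left(\left(-5\right) 5\right) = 3 \left(-25\right) = -75$)
$\left(-2 - -64\right) \left(U{\left(2,17 \right)} + C\right) = \left(-2 - -64\right) \left(\frac{-18 + 17 - 2}{9 + 2} - 75\right) = \left(-2 + 64\right) \left(\frac{-18 + 17 - 2}{11} - 75\right) = 62 \left(\frac{1}{11} \left(-3\right) - 75\right) = 62 \left(- \frac{3}{11} - 75\right) = 62 \left(- \frac{828}{11}\right) = - \frac{51336}{11}$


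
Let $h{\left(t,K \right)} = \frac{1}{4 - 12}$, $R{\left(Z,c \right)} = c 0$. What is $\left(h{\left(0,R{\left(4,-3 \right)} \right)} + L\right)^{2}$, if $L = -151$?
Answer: $\frac{1461681}{64} \approx 22839.0$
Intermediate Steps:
$R{\left(Z,c \right)} = 0$
$h{\left(t,K \right)} = - \frac{1}{8}$ ($h{\left(t,K \right)} = \frac{1}{-8} = - \frac{1}{8}$)
$\left(h{\left(0,R{\left(4,-3 \right)} \right)} + L\right)^{2} = \left(- \frac{1}{8} - 151\right)^{2} = \left(- \frac{1209}{8}\right)^{2} = \frac{1461681}{64}$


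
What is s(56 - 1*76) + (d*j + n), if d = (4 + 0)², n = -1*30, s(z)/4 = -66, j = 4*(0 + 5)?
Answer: 26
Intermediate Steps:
j = 20 (j = 4*5 = 20)
s(z) = -264 (s(z) = 4*(-66) = -264)
n = -30
d = 16 (d = 4² = 16)
s(56 - 1*76) + (d*j + n) = -264 + (16*20 - 30) = -264 + (320 - 30) = -264 + 290 = 26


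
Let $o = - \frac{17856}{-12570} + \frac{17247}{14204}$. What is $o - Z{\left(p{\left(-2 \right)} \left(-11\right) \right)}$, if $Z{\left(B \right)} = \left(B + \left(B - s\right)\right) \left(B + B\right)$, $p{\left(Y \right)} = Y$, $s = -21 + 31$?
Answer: $- \frac{44438636911}{29757380} \approx -1493.4$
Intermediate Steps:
$s = 10$
$o = \frac{78403569}{29757380}$ ($o = \left(-17856\right) \left(- \frac{1}{12570}\right) + 17247 \cdot \frac{1}{14204} = \frac{2976}{2095} + \frac{17247}{14204} = \frac{78403569}{29757380} \approx 2.6348$)
$Z{\left(B \right)} = 2 B \left(-10 + 2 B\right)$ ($Z{\left(B \right)} = \left(B + \left(B - 10\right)\right) \left(B + B\right) = \left(B + \left(B - 10\right)\right) 2 B = \left(B + \left(-10 + B\right)\right) 2 B = \left(-10 + 2 B\right) 2 B = 2 B \left(-10 + 2 B\right)$)
$o - Z{\left(p{\left(-2 \right)} \left(-11\right) \right)} = \frac{78403569}{29757380} - 4 \left(\left(-2\right) \left(-11\right)\right) \left(-5 - -22\right) = \frac{78403569}{29757380} - 4 \cdot 22 \left(-5 + 22\right) = \frac{78403569}{29757380} - 4 \cdot 22 \cdot 17 = \frac{78403569}{29757380} - 1496 = - \frac{44438636911}{29757380}$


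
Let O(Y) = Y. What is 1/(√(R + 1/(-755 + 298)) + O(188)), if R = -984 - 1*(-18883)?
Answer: 42958/3986183 - 11*√30894114/7972366 ≈ 0.0031076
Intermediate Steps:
R = 17899 (R = -984 + 18883 = 17899)
1/(√(R + 1/(-755 + 298)) + O(188)) = 1/(√(17899 + 1/(-755 + 298)) + 188) = 1/(√(17899 + 1/(-457)) + 188) = 1/(√(17899 - 1/457) + 188) = 1/(√(8179842/457) + 188) = 1/(11*√30894114/457 + 188) = 1/(188 + 11*√30894114/457)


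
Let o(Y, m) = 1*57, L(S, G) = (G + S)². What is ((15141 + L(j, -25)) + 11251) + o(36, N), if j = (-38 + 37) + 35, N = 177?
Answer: 26530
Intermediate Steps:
j = 34 (j = -1 + 35 = 34)
o(Y, m) = 57
((15141 + L(j, -25)) + 11251) + o(36, N) = ((15141 + (-25 + 34)²) + 11251) + 57 = ((15141 + 9²) + 11251) + 57 = ((15141 + 81) + 11251) + 57 = (15222 + 11251) + 57 = 26473 + 57 = 26530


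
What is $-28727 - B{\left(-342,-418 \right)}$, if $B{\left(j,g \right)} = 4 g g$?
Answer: $-727623$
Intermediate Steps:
$B{\left(j,g \right)} = 4 g^{2}$
$-28727 - B{\left(-342,-418 \right)} = -28727 - 4 \left(-418\right)^{2} = -28727 - 4 \cdot 174724 = -28727 - 698896 = -727623$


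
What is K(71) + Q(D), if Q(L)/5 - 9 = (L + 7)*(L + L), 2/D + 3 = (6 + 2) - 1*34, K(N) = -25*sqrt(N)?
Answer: 33825/841 - 25*sqrt(71) ≈ -170.43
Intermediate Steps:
D = -2/29 (D = 2/(-3 + ((6 + 2) - 1*34)) = 2/(-3 + (8 - 34)) = 2/(-3 - 26) = 2/(-29) = 2*(-1/29) = -2/29 ≈ -0.068966)
Q(L) = 45 + 10*L*(7 + L) (Q(L) = 45 + 5*((L + 7)*(L + L)) = 45 + 5*((7 + L)*(2*L)) = 45 + 5*(2*L*(7 + L)) = 45 + 10*L*(7 + L))
K(71) + Q(D) = -25*sqrt(71) + (45 + 10*(-2/29)**2 + 70*(-2/29)) = -25*sqrt(71) + (45 + 10*(4/841) - 140/29) = -25*sqrt(71) + (45 + 40/841 - 140/29) = -25*sqrt(71) + 33825/841 = 33825/841 - 25*sqrt(71)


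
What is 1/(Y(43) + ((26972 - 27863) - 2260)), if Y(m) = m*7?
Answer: -1/2850 ≈ -0.00035088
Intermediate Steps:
Y(m) = 7*m
1/(Y(43) + ((26972 - 27863) - 2260)) = 1/(7*43 + ((26972 - 27863) - 2260)) = 1/(301 + (-891 - 2260)) = 1/(301 - 3151) = 1/(-2850) = -1/2850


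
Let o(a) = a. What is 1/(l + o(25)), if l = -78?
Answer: -1/53 ≈ -0.018868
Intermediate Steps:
1/(l + o(25)) = 1/(-78 + 25) = 1/(-53) = -1/53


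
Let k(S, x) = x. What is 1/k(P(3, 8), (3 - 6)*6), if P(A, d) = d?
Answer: -1/18 ≈ -0.055556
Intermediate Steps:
1/k(P(3, 8), (3 - 6)*6) = 1/((3 - 6)*6) = 1/(-3*6) = 1/(-18) = -1/18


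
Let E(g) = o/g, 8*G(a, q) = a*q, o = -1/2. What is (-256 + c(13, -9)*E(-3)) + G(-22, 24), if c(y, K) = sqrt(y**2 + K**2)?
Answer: -322 + 5*sqrt(10)/6 ≈ -319.36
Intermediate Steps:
o = -1/2 (o = -1*1/2 = -1/2 ≈ -0.50000)
G(a, q) = a*q/8 (G(a, q) = (a*q)/8 = a*q/8)
c(y, K) = sqrt(K**2 + y**2)
E(g) = -1/(2*g)
(-256 + c(13, -9)*E(-3)) + G(-22, 24) = (-256 + sqrt((-9)**2 + 13**2)*(-1/2/(-3))) + (1/8)*(-22)*24 = (-256 + sqrt(81 + 169)*(-1/2*(-1/3))) - 66 = (-256 + sqrt(250)*(1/6)) - 66 = (-256 + (5*sqrt(10))*(1/6)) - 66 = (-256 + 5*sqrt(10)/6) - 66 = -322 + 5*sqrt(10)/6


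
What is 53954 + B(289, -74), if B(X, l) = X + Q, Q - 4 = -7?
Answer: 54240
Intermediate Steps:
Q = -3 (Q = 4 - 7 = -3)
B(X, l) = -3 + X (B(X, l) = X - 3 = -3 + X)
53954 + B(289, -74) = 53954 + (-3 + 289) = 53954 + 286 = 54240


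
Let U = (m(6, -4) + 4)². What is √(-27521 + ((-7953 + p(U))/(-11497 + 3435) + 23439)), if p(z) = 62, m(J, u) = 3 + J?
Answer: I*√265249417966/8062 ≈ 63.883*I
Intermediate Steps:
U = 169 (U = ((3 + 6) + 4)² = (9 + 4)² = 13² = 169)
√(-27521 + ((-7953 + p(U))/(-11497 + 3435) + 23439)) = √(-27521 + ((-7953 + 62)/(-11497 + 3435) + 23439)) = √(-27521 + (-7891/(-8062) + 23439)) = √(-27521 + (-7891*(-1/8062) + 23439)) = √(-27521 + (7891/8062 + 23439)) = √(-27521 + 188973109/8062) = √(-32901193/8062) = I*√265249417966/8062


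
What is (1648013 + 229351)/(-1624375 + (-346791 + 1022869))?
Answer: -625788/316099 ≈ -1.9797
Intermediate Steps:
(1648013 + 229351)/(-1624375 + (-346791 + 1022869)) = 1877364/(-1624375 + 676078) = 1877364/(-948297) = 1877364*(-1/948297) = -625788/316099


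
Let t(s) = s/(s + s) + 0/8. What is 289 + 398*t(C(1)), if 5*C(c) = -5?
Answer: 488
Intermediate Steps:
C(c) = -1 (C(c) = (1/5)*(-5) = -1)
t(s) = 1/2 (t(s) = s/((2*s)) + 0*(1/8) = s*(1/(2*s)) + 0 = 1/2 + 0 = 1/2)
289 + 398*t(C(1)) = 289 + 398*(1/2) = 289 + 199 = 488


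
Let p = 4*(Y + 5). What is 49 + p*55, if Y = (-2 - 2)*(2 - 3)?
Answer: 2029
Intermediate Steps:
Y = 4 (Y = -4*(-1) = 4)
p = 36 (p = 4*(4 + 5) = 4*9 = 36)
49 + p*55 = 49 + 36*55 = 49 + 1980 = 2029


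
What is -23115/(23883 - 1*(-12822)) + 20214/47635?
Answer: -23941877/116562845 ≈ -0.20540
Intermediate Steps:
-23115/(23883 - 1*(-12822)) + 20214/47635 = -23115/(23883 + 12822) + 20214*(1/47635) = -23115/36705 + 20214/47635 = -23115*1/36705 + 20214/47635 = -1541/2447 + 20214/47635 = -23941877/116562845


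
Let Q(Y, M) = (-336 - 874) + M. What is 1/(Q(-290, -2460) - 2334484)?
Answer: -1/2338154 ≈ -4.2769e-7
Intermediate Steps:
Q(Y, M) = -1210 + M
1/(Q(-290, -2460) - 2334484) = 1/((-1210 - 2460) - 2334484) = 1/(-3670 - 2334484) = 1/(-2338154) = -1/2338154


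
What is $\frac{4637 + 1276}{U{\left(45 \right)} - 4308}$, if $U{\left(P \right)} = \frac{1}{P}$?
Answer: $- \frac{266085}{193859} \approx -1.3726$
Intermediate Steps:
$\frac{4637 + 1276}{U{\left(45 \right)} - 4308} = \frac{4637 + 1276}{\frac{1}{45} - 4308} = \frac{5913}{\frac{1}{45} - 4308} = \frac{5913}{- \frac{193859}{45}} = 5913 \left(- \frac{45}{193859}\right) = - \frac{266085}{193859}$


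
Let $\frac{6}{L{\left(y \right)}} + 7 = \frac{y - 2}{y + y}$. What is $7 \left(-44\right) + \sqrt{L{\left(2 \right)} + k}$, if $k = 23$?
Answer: $-308 + \frac{\sqrt{1085}}{7} \approx -303.29$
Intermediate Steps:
$L{\left(y \right)} = \frac{6}{-7 + \frac{-2 + y}{2 y}}$ ($L{\left(y \right)} = \frac{6}{-7 + \frac{y - 2}{y + y}} = \frac{6}{-7 + \frac{-2 + y}{2 y}}$)
$7 \left(-44\right) + \sqrt{L{\left(2 \right)} + k} = 7 \left(-44\right) + \sqrt{\left(-12\right) 2 \frac{1}{2 + 13 \cdot 2} + 23} = -308 + \sqrt{\left(-12\right) 2 \frac{1}{2 + 26} + 23} = -308 + \sqrt{\left(-12\right) 2 \cdot \frac{1}{28} + 23} = -308 + \sqrt{- \frac{6}{7} + 23} = -308 + \sqrt{\frac{155}{7}} = -308 + \frac{\sqrt{1085}}{7}$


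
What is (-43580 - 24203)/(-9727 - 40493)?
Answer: 67783/50220 ≈ 1.3497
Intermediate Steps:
(-43580 - 24203)/(-9727 - 40493) = -67783/(-50220) = -67783*(-1/50220) = 67783/50220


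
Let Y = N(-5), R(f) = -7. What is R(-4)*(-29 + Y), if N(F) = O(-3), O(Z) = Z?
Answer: 224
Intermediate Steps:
N(F) = -3
Y = -3
R(-4)*(-29 + Y) = -7*(-29 - 3) = -7*(-32) = 224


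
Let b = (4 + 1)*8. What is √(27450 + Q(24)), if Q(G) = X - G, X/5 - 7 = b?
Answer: √27661 ≈ 166.32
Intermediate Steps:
b = 40 (b = 5*8 = 40)
X = 235 (X = 35 + 5*40 = 35 + 200 = 235)
Q(G) = 235 - G
√(27450 + Q(24)) = √(27450 + (235 - 1*24)) = √(27450 + (235 - 24)) = √(27450 + 211) = √27661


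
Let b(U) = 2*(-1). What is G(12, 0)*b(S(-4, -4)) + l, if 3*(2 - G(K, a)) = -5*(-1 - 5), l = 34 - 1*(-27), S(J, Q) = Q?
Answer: 77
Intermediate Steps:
l = 61 (l = 34 + 27 = 61)
b(U) = -2
G(K, a) = -8 (G(K, a) = 2 - (-5)*(-1 - 5)/3 = 2 - (-5)*(-6)/3 = 2 - ⅓*30 = 2 - 10 = -8)
G(12, 0)*b(S(-4, -4)) + l = -8*(-2) + 61 = 16 + 61 = 77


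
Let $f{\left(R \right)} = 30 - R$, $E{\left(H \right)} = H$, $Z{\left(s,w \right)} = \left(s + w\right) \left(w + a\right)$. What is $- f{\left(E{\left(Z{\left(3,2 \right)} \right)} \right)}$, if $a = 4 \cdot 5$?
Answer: $80$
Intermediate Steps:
$a = 20$
$Z{\left(s,w \right)} = \left(20 + w\right) \left(s + w\right)$ ($Z{\left(s,w \right)} = \left(s + w\right) \left(w + 20\right) = \left(s + w\right) \left(20 + w\right) = \left(20 + w\right) \left(s + w\right)$)
$- f{\left(E{\left(Z{\left(3,2 \right)} \right)} \right)} = - (30 - \left(2^{2} + 20 \cdot 3 + 20 \cdot 2 + 3 \cdot 2\right)) = - (30 - \left(4 + 60 + 40 + 6\right)) = - (30 - 110) = \left(-1\right) \left(-80\right) = 80$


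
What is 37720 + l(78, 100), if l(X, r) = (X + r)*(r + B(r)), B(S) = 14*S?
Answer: 304720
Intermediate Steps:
l(X, r) = 15*r*(X + r) (l(X, r) = (X + r)*(r + 14*r) = (X + r)*(15*r) = 15*r*(X + r))
37720 + l(78, 100) = 37720 + 15*100*(78 + 100) = 37720 + 15*100*178 = 37720 + 267000 = 304720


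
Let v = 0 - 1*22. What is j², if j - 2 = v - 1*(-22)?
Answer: 4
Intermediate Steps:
v = -22 (v = 0 - 22 = -22)
j = 2 (j = 2 + (-22 - 1*(-22)) = 2 + (-22 + 22) = 2 + 0 = 2)
j² = 2² = 4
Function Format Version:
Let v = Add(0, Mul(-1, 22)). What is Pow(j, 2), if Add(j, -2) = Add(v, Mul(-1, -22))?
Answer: 4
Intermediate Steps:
v = -22 (v = Add(0, -22) = -22)
j = 2 (j = Add(2, Add(-22, Mul(-1, -22))) = Add(2, Add(-22, 22)) = Add(2, 0) = 2)
Pow(j, 2) = Pow(2, 2) = 4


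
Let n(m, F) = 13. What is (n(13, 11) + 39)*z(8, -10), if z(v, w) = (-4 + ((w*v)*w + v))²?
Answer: 33613632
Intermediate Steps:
z(v, w) = (-4 + v + v*w²)² (z(v, w) = (-4 + ((v*w)*w + v))² = (-4 + (v*w² + v))² = (-4 + (v + v*w²))² = (-4 + v + v*w²)²)
(n(13, 11) + 39)*z(8, -10) = (13 + 39)*(-4 + 8 + 8*(-10)²)² = 52*(-4 + 8 + 8*100)² = 52*(-4 + 8 + 800)² = 52*804² = 52*646416 = 33613632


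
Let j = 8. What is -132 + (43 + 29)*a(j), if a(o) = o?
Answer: 444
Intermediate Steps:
-132 + (43 + 29)*a(j) = -132 + (43 + 29)*8 = -132 + 72*8 = -132 + 576 = 444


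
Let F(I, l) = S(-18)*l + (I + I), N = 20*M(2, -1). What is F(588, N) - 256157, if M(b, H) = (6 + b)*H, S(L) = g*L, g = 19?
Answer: -200261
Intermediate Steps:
S(L) = 19*L
M(b, H) = H*(6 + b)
N = -160 (N = 20*(-(6 + 2)) = 20*(-1*8) = 20*(-8) = -160)
F(I, l) = -342*l + 2*I (F(I, l) = (19*(-18))*l + (I + I) = -342*l + 2*I)
F(588, N) - 256157 = (-342*(-160) + 2*588) - 256157 = (54720 + 1176) - 256157 = 55896 - 256157 = -200261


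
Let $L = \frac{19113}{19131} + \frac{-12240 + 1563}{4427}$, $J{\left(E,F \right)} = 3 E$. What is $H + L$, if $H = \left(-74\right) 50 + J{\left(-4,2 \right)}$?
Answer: $- \frac{104833276860}{28230979} \approx -3713.4$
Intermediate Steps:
$H = -3712$ ($H = \left(-74\right) 50 + 3 \left(-4\right) = -3700 - 12 = -3712$)
$L = - \frac{39882812}{28230979}$ ($L = 19113 \cdot \frac{1}{19131} - \frac{10677}{4427} = \frac{6371}{6377} - \frac{10677}{4427} = - \frac{39882812}{28230979} \approx -1.4127$)
$H + L = -3712 - \frac{39882812}{28230979} = - \frac{104833276860}{28230979}$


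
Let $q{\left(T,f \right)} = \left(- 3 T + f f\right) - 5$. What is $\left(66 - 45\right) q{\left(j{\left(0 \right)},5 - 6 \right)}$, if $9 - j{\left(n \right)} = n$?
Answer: $-651$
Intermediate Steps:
$j{\left(n \right)} = 9 - n$
$q{\left(T,f \right)} = -5 + f^{2} - 3 T$ ($q{\left(T,f \right)} = \left(- 3 T + f^{2}\right) - 5 = \left(f^{2} - 3 T\right) - 5 = -5 + f^{2} - 3 T$)
$\left(66 - 45\right) q{\left(j{\left(0 \right)},5 - 6 \right)} = \left(66 - 45\right) \left(-5 + \left(5 - 6\right)^{2} - 3 \left(9 - 0\right)\right) = 21 \left(-5 + \left(5 - 6\right)^{2} - 3 \left(9 + 0\right)\right) = 21 \left(-5 + \left(-1\right)^{2} - 27\right) = 21 \left(-5 + 1 - 27\right) = 21 \left(-31\right) = -651$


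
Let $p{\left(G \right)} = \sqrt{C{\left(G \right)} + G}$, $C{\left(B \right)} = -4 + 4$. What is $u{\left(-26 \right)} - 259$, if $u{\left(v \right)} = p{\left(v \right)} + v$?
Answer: $-285 + i \sqrt{26} \approx -285.0 + 5.099 i$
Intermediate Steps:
$C{\left(B \right)} = 0$
$p{\left(G \right)} = \sqrt{G}$ ($p{\left(G \right)} = \sqrt{0 + G} = \sqrt{G}$)
$u{\left(v \right)} = v + \sqrt{v}$ ($u{\left(v \right)} = \sqrt{v} + v = v + \sqrt{v}$)
$u{\left(-26 \right)} - 259 = \left(-26 + \sqrt{-26}\right) - 259 = \left(-26 + i \sqrt{26}\right) - 259 = -285 + i \sqrt{26}$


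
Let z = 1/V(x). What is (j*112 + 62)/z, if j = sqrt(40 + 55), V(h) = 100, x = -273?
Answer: 6200 + 11200*sqrt(95) ≈ 1.1536e+5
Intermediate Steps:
j = sqrt(95) ≈ 9.7468
z = 1/100 ≈ 0.010000
(j*112 + 62)/z = (sqrt(95)*112 + 62)/(1/100) = (112*sqrt(95) + 62)*100 = (62 + 112*sqrt(95))*100 = 6200 + 11200*sqrt(95)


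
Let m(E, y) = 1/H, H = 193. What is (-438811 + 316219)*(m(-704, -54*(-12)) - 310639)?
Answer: 7349798140992/193 ≈ 3.8082e+10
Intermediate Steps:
m(E, y) = 1/193
(-438811 + 316219)*(m(-704, -54*(-12)) - 310639) = (-438811 + 316219)*(1/193 - 310639) = -122592*(-59953326/193) = 7349798140992/193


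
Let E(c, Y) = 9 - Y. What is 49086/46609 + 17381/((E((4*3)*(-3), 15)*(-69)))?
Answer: 830432633/19296126 ≈ 43.036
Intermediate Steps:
49086/46609 + 17381/((E((4*3)*(-3), 15)*(-69))) = 49086/46609 + 17381/(((9 - 1*15)*(-69))) = 49086*(1/46609) + 17381/(((9 - 15)*(-69))) = 49086/46609 + 17381/((-6*(-69))) = 49086/46609 + 17381/414 = 830432633/19296126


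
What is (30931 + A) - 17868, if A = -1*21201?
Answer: -8138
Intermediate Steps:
A = -21201
(30931 + A) - 17868 = (30931 - 21201) - 17868 = 9730 - 17868 = -8138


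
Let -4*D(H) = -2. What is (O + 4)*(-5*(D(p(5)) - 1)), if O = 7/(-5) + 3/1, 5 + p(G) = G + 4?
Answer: 14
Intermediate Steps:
p(G) = -1 + G (p(G) = -5 + (G + 4) = -5 + (4 + G) = -1 + G)
D(H) = 1/2 (D(H) = -1/4*(-2) = 1/2)
O = 8/5 (O = 7*(-1/5) + 3*1 = -7/5 + 3 = 8/5 ≈ 1.6000)
(O + 4)*(-5*(D(p(5)) - 1)) = (8/5 + 4)*(-5*(1/2 - 1)) = 28*(-5*(-1/2))/5 = (28/5)*(5/2) = 14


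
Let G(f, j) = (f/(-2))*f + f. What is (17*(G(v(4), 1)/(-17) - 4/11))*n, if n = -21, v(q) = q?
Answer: 504/11 ≈ 45.818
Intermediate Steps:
G(f, j) = f - f**2/2 (G(f, j) = (f*(-1/2))*f + f = (-f/2)*f + f = -f**2/2 + f = f - f**2/2)
(17*(G(v(4), 1)/(-17) - 4/11))*n = (17*(((1/2)*4*(2 - 1*4))/(-17) - 4/11))*(-21) = (17*(((1/2)*4*(2 - 4))*(-1/17) - 4*1/11))*(-21) = (17*(((1/2)*4*(-2))*(-1/17) - 4/11))*(-21) = (17*(-4*(-1/17) - 4/11))*(-21) = (17*(4/17 - 4/11))*(-21) = (17*(-24/187))*(-21) = -24/11*(-21) = 504/11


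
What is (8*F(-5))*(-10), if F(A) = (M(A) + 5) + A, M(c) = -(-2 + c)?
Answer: -560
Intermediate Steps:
M(c) = 2 - c
F(A) = 7 (F(A) = ((2 - A) + 5) + A = (7 - A) + A = 7)
(8*F(-5))*(-10) = (8*7)*(-10) = 56*(-10) = -560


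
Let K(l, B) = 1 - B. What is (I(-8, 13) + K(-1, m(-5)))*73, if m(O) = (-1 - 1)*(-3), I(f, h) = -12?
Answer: -1241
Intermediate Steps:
m(O) = 6 (m(O) = -2*(-3) = 6)
(I(-8, 13) + K(-1, m(-5)))*73 = (-12 + (1 - 1*6))*73 = (-12 + (1 - 6))*73 = (-12 - 5)*73 = -17*73 = -1241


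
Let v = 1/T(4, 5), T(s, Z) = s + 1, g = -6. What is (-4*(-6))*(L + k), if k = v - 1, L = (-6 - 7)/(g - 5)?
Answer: 504/55 ≈ 9.1636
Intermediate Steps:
T(s, Z) = 1 + s
L = 13/11 (L = (-6 - 7)/(-6 - 5) = -13/(-11) = -13*(-1/11) = 13/11 ≈ 1.1818)
v = ⅕ (v = 1/(1 + 4) = 1/5 = ⅕ ≈ 0.20000)
k = -⅘ (k = ⅕ - 1 = -⅘ ≈ -0.80000)
(-4*(-6))*(L + k) = (-4*(-6))*(13/11 - ⅘) = 24*(21/55) = 504/55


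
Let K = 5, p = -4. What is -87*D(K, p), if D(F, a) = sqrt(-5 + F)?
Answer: 0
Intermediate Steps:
-87*D(K, p) = -87*sqrt(-5 + 5) = -87*sqrt(0) = -87*0 = 0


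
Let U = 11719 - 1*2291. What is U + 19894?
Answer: 29322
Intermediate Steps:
U = 9428 (U = 11719 - 2291 = 9428)
U + 19894 = 9428 + 19894 = 29322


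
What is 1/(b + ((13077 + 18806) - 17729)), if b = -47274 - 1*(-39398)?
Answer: 1/6278 ≈ 0.00015929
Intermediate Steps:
b = -7876 (b = -47274 + 39398 = -7876)
1/(b + ((13077 + 18806) - 17729)) = 1/(-7876 + ((13077 + 18806) - 17729)) = 1/(-7876 + (31883 - 17729)) = 1/(-7876 + 14154) = 1/6278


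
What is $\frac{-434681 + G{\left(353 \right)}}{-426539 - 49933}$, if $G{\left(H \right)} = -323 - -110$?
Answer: $\frac{217447}{238236} \approx 0.91274$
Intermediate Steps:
$G{\left(H \right)} = -213$ ($G{\left(H \right)} = -323 + 110 = -213$)
$\frac{-434681 + G{\left(353 \right)}}{-426539 - 49933} = \frac{-434681 - 213}{-426539 - 49933} = - \frac{434894}{-476472} = \left(-434894\right) \left(- \frac{1}{476472}\right) = \frac{217447}{238236}$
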